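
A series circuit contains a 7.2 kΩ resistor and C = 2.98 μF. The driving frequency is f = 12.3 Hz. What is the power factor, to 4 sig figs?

0.8563

ω = 2πf = 77.28 rad/s
X_C = 1/(ωC) = 4342 Ω
Z = 7200 − j4342 Ω
|Z| = √(7200² + 4342²) = 8408 Ω
∠Z = arctan(-4342/7200) = -31.09°
cos φ = cos(-31.09°) = 0.8563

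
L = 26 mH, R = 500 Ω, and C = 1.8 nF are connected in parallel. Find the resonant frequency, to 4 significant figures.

ω₀ = 1/√(LC) = 1/√(0.026 × 1.8e-09) = 146200 rad/s
f₀ = ω₀/(2π) = 23.26 kHz

23.26 kHz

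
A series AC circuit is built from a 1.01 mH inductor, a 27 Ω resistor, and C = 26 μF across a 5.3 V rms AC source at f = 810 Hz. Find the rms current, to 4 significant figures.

ω = 2πf = 5089 rad/s
X_L = ωL = 5.140 Ω
X_C = 1/(ωC) = 7.557 Ω
Net reactance X = X_L − X_C = -2.417 Ω
Z = 27.00 − j2.417 Ω
|Z| = √(27.00² + 2.417²) = 27.11 Ω
I = V/|Z| = 5.3/27.11 = 195.5 mA

195.5 mA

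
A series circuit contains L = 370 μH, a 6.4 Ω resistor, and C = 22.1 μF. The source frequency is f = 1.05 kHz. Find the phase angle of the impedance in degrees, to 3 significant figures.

ω = 2πf = 6597 rad/s
X_L = ωL = 2.44 Ω
X_C = 1/(ωC) = 6.86 Ω
Net reactance X = X_L − X_C = -4.42 Ω
Z = 6.40 − j4.42 Ω
|Z| = √(6.40² + 4.42²) = 7.78 Ω
∠Z = arctan(-4.42/6.40) = -34.6°

-34.6°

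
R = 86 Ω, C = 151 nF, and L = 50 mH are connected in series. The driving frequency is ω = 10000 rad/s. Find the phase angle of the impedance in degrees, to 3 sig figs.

-62.1°

X_L = ωL = 500 Ω
X_C = 1/(ωC) = 662 Ω
Net reactance X = X_L − X_C = -162 Ω
Z = 86.0 − j162 Ω
|Z| = √(86.0² + 162²) = 184 Ω
∠Z = arctan(-162/86.0) = -62.1°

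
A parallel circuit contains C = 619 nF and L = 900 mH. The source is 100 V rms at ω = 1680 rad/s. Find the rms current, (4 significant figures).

37.85 mA

X_L = ωL = 1512 Ω
X_C = 1/(ωC) = 961.6 Ω
Parallel: admittances add. Y = 1/(jωL) + jωC
Y = (0 + j0.0003785) S
|Y| = 0.0003785 S → |Z| = 1/|Y| = 2642 Ω, ∠Z = −∠Y = -90.00°
I = V/|Z| = 100/2642 = 37.85 mA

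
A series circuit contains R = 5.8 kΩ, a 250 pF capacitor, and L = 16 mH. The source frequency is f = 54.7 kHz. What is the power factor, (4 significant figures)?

ω = 2πf = 343700 rad/s
X_L = ωL = 5499 Ω
X_C = 1/(ωC) = 11640 Ω
Net reactance X = X_L − X_C = -6139 Ω
Z = 5800 − j6139 Ω
|Z| = √(5800² + 6139²) = 8446 Ω
∠Z = arctan(-6139/5800) = -46.63°
cos φ = cos(-46.63°) = 0.6867

0.6867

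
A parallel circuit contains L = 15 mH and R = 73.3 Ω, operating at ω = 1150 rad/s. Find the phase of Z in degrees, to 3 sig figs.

76.8°

X_L = ωL = 17.2 Ω
Parallel: admittances add. Y = 1/R + 1/(jωL)
Y = (0.0136 − j0.0580) S
|Y| = 0.0596 S → |Z| = 1/|Y| = 16.8 Ω, ∠Z = −∠Y = 76.8°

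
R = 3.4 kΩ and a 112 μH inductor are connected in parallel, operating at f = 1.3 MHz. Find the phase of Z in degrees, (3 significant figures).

ω = 2πf = 8.168e+06 rad/s
X_L = ωL = 915 Ω
Parallel: admittances add. Y = 1/R + 1/(jωL)
Y = (0.000294 − j0.00109) S
|Y| = 0.00113 S → |Z| = 1/|Y| = 883 Ω, ∠Z = −∠Y = 74.9°

74.9°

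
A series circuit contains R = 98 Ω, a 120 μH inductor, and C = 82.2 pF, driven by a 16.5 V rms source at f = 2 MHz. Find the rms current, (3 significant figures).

ω = 2πf = 1.257e+07 rad/s
X_L = ωL = 1510 Ω
X_C = 1/(ωC) = 968 Ω
Net reactance X = X_L − X_C = 540 Ω
Z = 98.0 + j540 Ω
|Z| = √(98.0² + 540²) = 549 Ω
I = V/|Z| = 16.5/549 = 30.1 mA

30.1 mA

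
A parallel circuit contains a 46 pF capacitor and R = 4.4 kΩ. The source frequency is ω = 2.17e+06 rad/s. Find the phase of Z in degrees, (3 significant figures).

X_C = 1/(ωC) = 10000 Ω
Parallel: admittances add. Y = 1/R + jωC
Y = (0.000227 + j9.98e-05) S
|Y| = 0.000248 S → |Z| = 1/|Y| = 4030 Ω, ∠Z = −∠Y = -23.7°

-23.7°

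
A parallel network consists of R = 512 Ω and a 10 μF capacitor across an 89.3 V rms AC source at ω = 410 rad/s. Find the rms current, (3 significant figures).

X_C = 1/(ωC) = 244 Ω
Parallel: admittances add. Y = 1/R + jωC
Y = (0.00195 + j0.00410) S
|Y| = 0.00454 S → |Z| = 1/|Y| = 220 Ω, ∠Z = −∠Y = -64.5°
I = V/|Z| = 89.3/220 = 406 mA

406 mA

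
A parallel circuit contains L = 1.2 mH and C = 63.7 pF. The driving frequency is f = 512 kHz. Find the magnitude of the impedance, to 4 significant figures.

18480 Ω

ω = 2πf = 3.217e+06 rad/s
X_L = ωL = 3860 Ω
X_C = 1/(ωC) = 4880 Ω
Parallel: admittances add. Y = 1/(jωL) + jωC
Y = (0 − j5.412e-05) S
|Y| = 5.412e-05 S → |Z| = 1/|Y| = 18480 Ω, ∠Z = −∠Y = 90.00°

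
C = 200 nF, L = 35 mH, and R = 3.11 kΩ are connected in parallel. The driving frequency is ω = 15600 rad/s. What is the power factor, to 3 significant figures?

X_L = ωL = 546 Ω
X_C = 1/(ωC) = 321 Ω
Parallel: admittances add. Y = 1/R + 1/(jωL) + jωC
Y = (0.000322 + j0.00129) S
|Y| = 0.00133 S → |Z| = 1/|Y| = 753 Ω, ∠Z = −∠Y = -76.0°
cos φ = cos(-76.0°) = 0.242

0.242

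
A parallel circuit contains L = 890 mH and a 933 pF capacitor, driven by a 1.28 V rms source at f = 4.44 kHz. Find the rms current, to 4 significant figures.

ω = 2πf = 27900 rad/s
X_L = ωL = 24830 Ω
X_C = 1/(ωC) = 38420 Ω
Parallel: admittances add. Y = 1/(jωL) + jωC
Y = (0 − j1.425e-05) S
|Y| = 1.425e-05 S → |Z| = 1/|Y| = 70190 Ω, ∠Z = −∠Y = 90.00°
I = V/|Z| = 1.28/70190 = 18.24 μA

18.24 μA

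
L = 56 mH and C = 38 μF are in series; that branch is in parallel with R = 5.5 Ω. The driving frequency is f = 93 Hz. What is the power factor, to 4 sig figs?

0.9130

ω = 2πf = 584.3 rad/s
X_L = ωL = 32.72 Ω
X_C = 1/(ωC) = 45.04 Ω
Branch 1: Z₁ = R = 5.500 Ω
Branch 2 (series LC): Z₂ = j(X_L − X_C) = −j12.31 Ω
Parallel: Z = Z₁Z₂/(Z₁+Z₂), |Z| = 5.022 Ω, ∠Z = -24.07°
cos φ = cos(-24.07°) = 0.9130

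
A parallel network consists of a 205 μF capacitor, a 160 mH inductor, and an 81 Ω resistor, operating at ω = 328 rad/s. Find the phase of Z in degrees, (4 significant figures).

-75.63°

X_L = ωL = 52.48 Ω
X_C = 1/(ωC) = 14.87 Ω
Parallel: admittances add. Y = 1/R + 1/(jωL) + jωC
Y = (0.01235 + j0.04819) S
|Y| = 0.04974 S → |Z| = 1/|Y| = 20.10 Ω, ∠Z = −∠Y = -75.63°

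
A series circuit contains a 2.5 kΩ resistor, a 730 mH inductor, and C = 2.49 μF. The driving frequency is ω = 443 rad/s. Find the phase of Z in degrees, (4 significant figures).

X_L = ωL = 323.4 Ω
X_C = 1/(ωC) = 906.6 Ω
Net reactance X = X_L − X_C = -583.2 Ω
Z = 2500 − j583.2 Ω
|Z| = √(2500² + 583.2²) = 2567 Ω
∠Z = arctan(-583.2/2500) = -13.13°

-13.13°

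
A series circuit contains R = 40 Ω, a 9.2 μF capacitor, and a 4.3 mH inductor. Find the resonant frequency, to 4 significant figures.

ω₀ = 1/√(LC) = 1/√(0.0043 × 9.2e-06) = 5028 rad/s
f₀ = ω₀/(2π) = 800.2 Hz

800.2 Hz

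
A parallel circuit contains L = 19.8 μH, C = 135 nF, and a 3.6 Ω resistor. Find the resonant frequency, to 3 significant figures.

ω₀ = 1/√(LC) = 1/√(1.98e-05 × 1.35e-07) = 611600 rad/s
f₀ = ω₀/(2π) = 97.3 kHz

97.3 kHz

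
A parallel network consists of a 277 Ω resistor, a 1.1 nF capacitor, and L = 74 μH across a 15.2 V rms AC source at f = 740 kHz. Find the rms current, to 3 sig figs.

64.3 mA

ω = 2πf = 4.65e+06 rad/s
X_L = ωL = 344 Ω
X_C = 1/(ωC) = 196 Ω
Parallel: admittances add. Y = 1/R + 1/(jωL) + jωC
Y = (0.00361 + j0.00221) S
|Y| = 0.00423 S → |Z| = 1/|Y| = 236 Ω, ∠Z = −∠Y = -31.5°
I = V/|Z| = 15.2/236 = 64.3 mA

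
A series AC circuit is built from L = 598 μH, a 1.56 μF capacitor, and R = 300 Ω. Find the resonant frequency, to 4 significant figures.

ω₀ = 1/√(LC) = 1/√(0.000598 × 1.56e-06) = 32740 rad/s
f₀ = ω₀/(2π) = 5.211 kHz

5.211 kHz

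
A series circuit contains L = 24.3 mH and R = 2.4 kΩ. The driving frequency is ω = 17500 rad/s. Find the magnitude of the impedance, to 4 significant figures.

X_L = ωL = 425.2 Ω
Z = 2400 + j425.2 Ω
|Z| = √(2400² + 425.2²) = 2437 Ω

2437 Ω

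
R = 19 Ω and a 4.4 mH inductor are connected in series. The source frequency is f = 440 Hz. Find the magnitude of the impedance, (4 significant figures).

22.56 Ω

ω = 2πf = 2765 rad/s
X_L = ωL = 12.16 Ω
Z = 19.00 + j12.16 Ω
|Z| = √(19.00² + 12.16²) = 22.56 Ω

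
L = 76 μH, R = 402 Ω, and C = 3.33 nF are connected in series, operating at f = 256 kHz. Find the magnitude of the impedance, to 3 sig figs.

ω = 2πf = 1.608e+06 rad/s
X_L = ωL = 122 Ω
X_C = 1/(ωC) = 187 Ω
Net reactance X = X_L − X_C = -64.5 Ω
Z = 402 − j64.5 Ω
|Z| = √(402² + 64.5²) = 407 Ω

407 Ω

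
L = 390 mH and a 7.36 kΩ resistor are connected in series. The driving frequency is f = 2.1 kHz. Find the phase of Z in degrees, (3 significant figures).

ω = 2πf = 13190 rad/s
X_L = ωL = 5150 Ω
Z = 7360 + j5150 Ω
|Z| = √(7360² + 5150²) = 8980 Ω
∠Z = arctan(5150/7360) = 35.0°

35.0°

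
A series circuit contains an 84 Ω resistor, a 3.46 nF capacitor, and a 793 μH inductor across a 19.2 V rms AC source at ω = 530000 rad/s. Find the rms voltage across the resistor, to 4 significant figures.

X_L = ωL = 420.3 Ω
X_C = 1/(ωC) = 545.3 Ω
Net reactance X = X_L − X_C = -125.0 Ω
Z = 84.00 − j125.0 Ω
|Z| = √(84.00² + 125.0²) = 150.6 Ω
I = V/|Z| = 127.5 mA
V_R = I·|Z_R| = 0.1275 × 84.00 = 10.71 V

10.71 V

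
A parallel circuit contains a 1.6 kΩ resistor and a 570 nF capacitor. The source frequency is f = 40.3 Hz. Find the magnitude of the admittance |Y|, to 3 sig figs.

641 μS

ω = 2πf = 253.2 rad/s
X_C = 1/(ωC) = 6930 Ω
Parallel: admittances add. Y = 1/R + jωC
Y = (0.000625 + j0.000144) S
|Y| = 0.000641 S → |Z| = 1/|Y| = 1560 Ω, ∠Z = −∠Y = -13.0°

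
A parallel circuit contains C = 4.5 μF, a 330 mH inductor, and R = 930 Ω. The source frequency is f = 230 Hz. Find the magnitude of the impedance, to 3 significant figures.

ω = 2πf = 1445 rad/s
X_L = ωL = 477 Ω
X_C = 1/(ωC) = 154 Ω
Parallel: admittances add. Y = 1/R + 1/(jωL) + jωC
Y = (0.00108 + j0.00441) S
|Y| = 0.00454 S → |Z| = 1/|Y| = 220 Ω, ∠Z = −∠Y = -76.3°

220 Ω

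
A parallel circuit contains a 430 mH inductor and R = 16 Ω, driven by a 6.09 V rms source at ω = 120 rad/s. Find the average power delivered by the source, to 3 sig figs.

2.32 W

X_L = ωL = 51.6 Ω
Parallel: admittances add. Y = 1/R + 1/(jωL)
Y = (0.0625 − j0.0194) S
|Y| = 0.0654 S → |Z| = 1/|Y| = 15.3 Ω, ∠Z = −∠Y = 17.2°
I = V/|Z| = 399 mA
P = VI cos φ = 6.09 × 0.399 × cos(17.2°) = 2.32 W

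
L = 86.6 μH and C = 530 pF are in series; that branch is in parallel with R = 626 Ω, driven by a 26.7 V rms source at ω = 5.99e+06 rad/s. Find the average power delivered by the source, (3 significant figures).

X_L = ωL = 519 Ω
X_C = 1/(ωC) = 315 Ω
Branch 1: Z₁ = R = 626 Ω
Branch 2 (series LC): Z₂ = j(X_L − X_C) = j204 Ω
Parallel: Z = Z₁Z₂/(Z₁+Z₂), |Z| = 194 Ω, ∠Z = 72.0°
I = V/|Z| = 138 mA
P = VI cos φ = 26.7 × 0.138 × cos(72.0°) = 1.14 W

1.14 W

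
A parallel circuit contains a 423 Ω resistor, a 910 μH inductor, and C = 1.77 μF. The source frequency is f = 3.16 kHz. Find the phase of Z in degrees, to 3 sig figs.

ω = 2πf = 19850 rad/s
X_L = ωL = 18.1 Ω
X_C = 1/(ωC) = 28.5 Ω
Parallel: admittances add. Y = 1/R + 1/(jωL) + jωC
Y = (0.00236 − j0.0202) S
|Y| = 0.0203 S → |Z| = 1/|Y| = 49.2 Ω, ∠Z = −∠Y = 83.3°

83.3°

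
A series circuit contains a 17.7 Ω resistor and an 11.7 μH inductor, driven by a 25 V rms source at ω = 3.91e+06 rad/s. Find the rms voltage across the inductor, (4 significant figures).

23.32 V

X_L = ωL = 45.75 Ω
Z = 17.70 + j45.75 Ω
|Z| = √(17.70² + 45.75²) = 49.05 Ω
I = V/|Z| = 509.7 mA
V_L = I·|Z_L| = 0.5097 × 45.75 = 23.32 V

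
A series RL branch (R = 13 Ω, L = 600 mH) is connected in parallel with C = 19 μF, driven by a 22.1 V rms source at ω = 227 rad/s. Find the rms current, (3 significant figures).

X_L = ωL = 136 Ω
X_C = 1/(ωC) = 232 Ω
Branch 1 (R+jX_L): Z₁ = 13.0 + j136 Ω, |Z₁| = 137 Ω
Branch 2 (−jX_C): Z₂ = −j232 Ω
Parallel: Z = Z₁Z₂/(Z₁+Z₂), |Z| = 329 Ω, ∠Z = 76.8°
I = V/|Z| = 22.1/329 = 67.3 mA

67.3 mA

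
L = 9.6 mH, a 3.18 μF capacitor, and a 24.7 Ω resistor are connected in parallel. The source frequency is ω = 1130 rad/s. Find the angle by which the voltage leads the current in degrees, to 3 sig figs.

X_L = ωL = 10.8 Ω
X_C = 1/(ωC) = 278 Ω
Parallel: admittances add. Y = 1/R + 1/(jωL) + jωC
Y = (0.0405 − j0.0886) S
|Y| = 0.0974 S → |Z| = 1/|Y| = 10.3 Ω, ∠Z = −∠Y = 65.4°

65.4°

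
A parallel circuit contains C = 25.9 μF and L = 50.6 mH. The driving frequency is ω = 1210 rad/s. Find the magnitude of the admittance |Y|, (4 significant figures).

X_L = ωL = 61.23 Ω
X_C = 1/(ωC) = 31.91 Ω
Parallel: admittances add. Y = 1/(jωL) + jωC
Y = (0 + j0.01501) S
|Y| = 0.01501 S → |Z| = 1/|Y| = 66.64 Ω, ∠Z = −∠Y = -90.00°

15.01 mS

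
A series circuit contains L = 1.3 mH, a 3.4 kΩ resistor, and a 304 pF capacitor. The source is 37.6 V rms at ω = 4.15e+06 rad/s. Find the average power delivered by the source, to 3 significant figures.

X_L = ωL = 5400 Ω
X_C = 1/(ωC) = 793 Ω
Net reactance X = X_L − X_C = 4600 Ω
Z = 3400 + j4600 Ω
|Z| = √(3400² + 4600²) = 5720 Ω
∠Z = arctan(4600/3400) = 53.5°
I = V/|Z| = 6.57 mA
P = VI cos φ = 37.6 × 0.00657 × cos(53.5°) = 147 mW

147 mW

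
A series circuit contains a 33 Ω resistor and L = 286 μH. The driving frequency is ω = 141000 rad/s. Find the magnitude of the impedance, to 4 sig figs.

X_L = ωL = 40.33 Ω
Z = 33.00 + j40.33 Ω
|Z| = √(33.00² + 40.33²) = 52.11 Ω

52.11 Ω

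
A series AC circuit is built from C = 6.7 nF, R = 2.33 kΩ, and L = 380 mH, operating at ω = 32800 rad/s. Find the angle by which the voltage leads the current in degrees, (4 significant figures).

X_L = ωL = 12460 Ω
X_C = 1/(ωC) = 4550 Ω
Net reactance X = X_L − X_C = 7914 Ω
Z = 2330 + j7914 Ω
|Z| = √(2330² + 7914²) = 8249 Ω
∠Z = arctan(7914/2330) = 73.59°

73.59°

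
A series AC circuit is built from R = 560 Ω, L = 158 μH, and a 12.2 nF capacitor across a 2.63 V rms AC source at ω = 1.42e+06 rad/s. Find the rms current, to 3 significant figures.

X_L = ωL = 224 Ω
X_C = 1/(ωC) = 57.7 Ω
Net reactance X = X_L − X_C = 167 Ω
Z = 560 + j167 Ω
|Z| = √(560² + 167²) = 584 Ω
I = V/|Z| = 2.63/584 = 4.50 mA

4.50 mA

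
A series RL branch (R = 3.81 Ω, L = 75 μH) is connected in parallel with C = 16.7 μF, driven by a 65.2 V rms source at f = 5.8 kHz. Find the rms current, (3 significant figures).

ω = 2πf = 36440 rad/s
X_L = ωL = 2.73 Ω
X_C = 1/(ωC) = 1.64 Ω
Branch 1 (R+jX_L): Z₁ = 3.81 + j2.73 Ω, |Z₁| = 4.69 Ω
Branch 2 (−jX_C): Z₂ = −j1.64 Ω
Parallel: Z = Z₁Z₂/(Z₁+Z₂), |Z| = 1.94 Ω, ∠Z = -70.3°
I = V/|Z| = 65.2/1.94 = 33.5 A

33.5 A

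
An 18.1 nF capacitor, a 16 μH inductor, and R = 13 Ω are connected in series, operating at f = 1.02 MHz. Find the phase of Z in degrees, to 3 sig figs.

ω = 2πf = 6.409e+06 rad/s
X_L = ωL = 103 Ω
X_C = 1/(ωC) = 8.62 Ω
Net reactance X = X_L − X_C = 93.9 Ω
Z = 13.0 + j93.9 Ω
|Z| = √(13.0² + 93.9²) = 94.8 Ω
∠Z = arctan(93.9/13.0) = 82.1°

82.1°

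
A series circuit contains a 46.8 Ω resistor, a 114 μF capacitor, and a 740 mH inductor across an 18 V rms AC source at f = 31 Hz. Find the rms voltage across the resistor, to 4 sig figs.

ω = 2πf = 194.8 rad/s
X_L = ωL = 144.1 Ω
X_C = 1/(ωC) = 45.04 Ω
Net reactance X = X_L − X_C = 99.10 Ω
Z = 46.80 + j99.10 Ω
|Z| = √(46.80² + 99.10²) = 109.6 Ω
I = V/|Z| = 164.2 mA
V_R = I·|Z_R| = 0.1642 × 46.80 = 7.686 V

7.686 V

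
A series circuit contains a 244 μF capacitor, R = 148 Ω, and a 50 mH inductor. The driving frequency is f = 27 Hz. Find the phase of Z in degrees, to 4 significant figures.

-6.046°

ω = 2πf = 169.6 rad/s
X_L = ωL = 8.482 Ω
X_C = 1/(ωC) = 24.16 Ω
Net reactance X = X_L − X_C = -15.68 Ω
Z = 148.0 − j15.68 Ω
|Z| = √(148.0² + 15.68²) = 148.8 Ω
∠Z = arctan(-15.68/148.0) = -6.046°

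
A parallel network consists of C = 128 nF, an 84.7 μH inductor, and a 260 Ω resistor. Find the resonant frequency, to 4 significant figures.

ω₀ = 1/√(LC) = 1/√(8.47e-05 × 1.28e-07) = 303700 rad/s
f₀ = ω₀/(2π) = 48.34 kHz

48.34 kHz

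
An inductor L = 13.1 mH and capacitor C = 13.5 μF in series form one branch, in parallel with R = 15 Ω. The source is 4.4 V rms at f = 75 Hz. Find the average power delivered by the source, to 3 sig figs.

ω = 2πf = 471.2 rad/s
X_L = ωL = 6.17 Ω
X_C = 1/(ωC) = 157 Ω
Branch 1: Z₁ = R = 15.0 Ω
Branch 2 (series LC): Z₂ = j(X_L − X_C) = −j151 Ω
Parallel: Z = Z₁Z₂/(Z₁+Z₂), |Z| = 14.9 Ω, ∠Z = -5.67°
I = V/|Z| = 295 mA
P = VI cos φ = 4.4 × 0.295 × cos(-5.67°) = 1.29 W

1.29 W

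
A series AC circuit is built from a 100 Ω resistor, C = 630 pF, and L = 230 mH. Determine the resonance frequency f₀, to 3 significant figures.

13.2 kHz

ω₀ = 1/√(LC) = 1/√(0.23 × 6.3e-10) = 83070 rad/s
f₀ = ω₀/(2π) = 13.2 kHz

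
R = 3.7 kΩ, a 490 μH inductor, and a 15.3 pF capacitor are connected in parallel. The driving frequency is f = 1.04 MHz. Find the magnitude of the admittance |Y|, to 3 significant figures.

344 μS

ω = 2πf = 6.535e+06 rad/s
X_L = ωL = 3200 Ω
X_C = 1/(ωC) = 10000 Ω
Parallel: admittances add. Y = 1/R + 1/(jωL) + jωC
Y = (0.000270 − j0.000212) S
|Y| = 0.000344 S → |Z| = 1/|Y| = 2910 Ω, ∠Z = −∠Y = 38.2°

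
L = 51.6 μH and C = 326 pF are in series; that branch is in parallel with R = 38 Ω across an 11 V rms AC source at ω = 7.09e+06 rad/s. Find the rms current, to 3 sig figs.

333 mA

X_L = ωL = 366 Ω
X_C = 1/(ωC) = 433 Ω
Branch 1: Z₁ = R = 38.0 Ω
Branch 2 (series LC): Z₂ = j(X_L − X_C) = −j66.8 Ω
Parallel: Z = Z₁Z₂/(Z₁+Z₂), |Z| = 33.0 Ω, ∠Z = -29.6°
I = V/|Z| = 11/33.0 = 333 mA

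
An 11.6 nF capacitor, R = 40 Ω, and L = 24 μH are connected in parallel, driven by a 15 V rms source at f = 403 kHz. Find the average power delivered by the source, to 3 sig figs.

5.62 W

ω = 2πf = 2.532e+06 rad/s
X_L = ωL = 60.8 Ω
X_C = 1/(ωC) = 34.0 Ω
Parallel: admittances add. Y = 1/R + 1/(jωL) + jωC
Y = (0.0250 + j0.0129) S
|Y| = 0.0281 S → |Z| = 1/|Y| = 35.5 Ω, ∠Z = −∠Y = -27.3°
I = V/|Z| = 422 mA
P = VI cos φ = 15 × 0.422 × cos(-27.3°) = 5.62 W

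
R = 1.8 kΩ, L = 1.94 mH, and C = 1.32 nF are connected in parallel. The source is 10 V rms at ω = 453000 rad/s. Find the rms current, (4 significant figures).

7.747 mA

X_L = ωL = 878.8 Ω
X_C = 1/(ωC) = 1672 Ω
Parallel: admittances add. Y = 1/R + 1/(jωL) + jωC
Y = (0.0005556 − j0.0005399) S
|Y| = 0.0007747 S → |Z| = 1/|Y| = 1291 Ω, ∠Z = −∠Y = 44.18°
I = V/|Z| = 10/1291 = 7.747 mA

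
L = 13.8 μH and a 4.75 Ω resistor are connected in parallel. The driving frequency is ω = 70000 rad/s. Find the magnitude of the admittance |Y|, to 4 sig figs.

1.056 S

X_L = ωL = 0.9660 Ω
Parallel: admittances add. Y = 1/R + 1/(jωL)
Y = (0.2105 − j1.035) S
|Y| = 1.056 S → |Z| = 1/|Y| = 0.9466 Ω, ∠Z = −∠Y = 78.50°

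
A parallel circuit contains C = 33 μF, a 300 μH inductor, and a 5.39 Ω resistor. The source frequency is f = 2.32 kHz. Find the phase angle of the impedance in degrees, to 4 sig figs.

ω = 2πf = 14580 rad/s
X_L = ωL = 4.373 Ω
X_C = 1/(ωC) = 2.079 Ω
Parallel: admittances add. Y = 1/R + 1/(jωL) + jωC
Y = (0.1855 + j0.2524) S
|Y| = 0.3132 S → |Z| = 1/|Y| = 3.193 Ω, ∠Z = −∠Y = -53.68°

-53.68°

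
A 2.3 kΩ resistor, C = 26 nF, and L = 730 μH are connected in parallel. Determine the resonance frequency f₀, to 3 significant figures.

ω₀ = 1/√(LC) = 1/√(0.00073 × 2.6e-08) = 229500 rad/s
f₀ = ω₀/(2π) = 36.5 kHz

36.5 kHz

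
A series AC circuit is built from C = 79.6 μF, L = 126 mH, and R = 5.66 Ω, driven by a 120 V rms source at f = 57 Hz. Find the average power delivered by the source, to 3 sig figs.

613 W

ω = 2πf = 358.1 rad/s
X_L = ωL = 45.1 Ω
X_C = 1/(ωC) = 35.1 Ω
Net reactance X = X_L − X_C = 10.0 Ω
Z = 5.66 + j10.0 Ω
|Z| = √(5.66² + 10.0²) = 11.5 Ω
∠Z = arctan(10.0/5.66) = 60.6°
I = V/|Z| = 10.4 A
P = VI cos φ = 120 × 10.4 × cos(60.6°) = 613 W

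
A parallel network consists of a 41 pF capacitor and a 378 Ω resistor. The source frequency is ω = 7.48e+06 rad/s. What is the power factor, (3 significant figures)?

0.993

X_C = 1/(ωC) = 3260 Ω
Parallel: admittances add. Y = 1/R + jωC
Y = (0.00265 + j0.000307) S
|Y| = 0.00266 S → |Z| = 1/|Y| = 375 Ω, ∠Z = −∠Y = -6.61°
cos φ = cos(-6.61°) = 0.993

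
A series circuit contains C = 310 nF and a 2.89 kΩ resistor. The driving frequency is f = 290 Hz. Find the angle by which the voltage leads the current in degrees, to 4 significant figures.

ω = 2πf = 1822 rad/s
X_C = 1/(ωC) = 1770 Ω
Z = 2890 − j1770 Ω
|Z| = √(2890² + 1770²) = 3389 Ω
∠Z = arctan(-1770/2890) = -31.49°

-31.49°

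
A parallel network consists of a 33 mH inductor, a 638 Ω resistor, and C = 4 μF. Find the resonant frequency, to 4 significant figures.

ω₀ = 1/√(LC) = 1/√(0.033 × 4e-06) = 2752 rad/s
f₀ = ω₀/(2π) = 438.1 Hz

438.1 Hz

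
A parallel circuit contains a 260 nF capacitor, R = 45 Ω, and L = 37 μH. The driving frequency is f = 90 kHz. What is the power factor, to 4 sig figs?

ω = 2πf = 565500 rad/s
X_L = ωL = 20.92 Ω
X_C = 1/(ωC) = 6.801 Ω
Parallel: admittances add. Y = 1/R + 1/(jωL) + jωC
Y = (0.02222 + j0.09923) S
|Y| = 0.1017 S → |Z| = 1/|Y| = 9.834 Ω, ∠Z = −∠Y = -77.38°
cos φ = cos(-77.38°) = 0.2185

0.2185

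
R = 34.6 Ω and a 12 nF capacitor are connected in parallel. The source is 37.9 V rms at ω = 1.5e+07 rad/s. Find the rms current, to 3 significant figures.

6.91 A

X_C = 1/(ωC) = 5.56 Ω
Parallel: admittances add. Y = 1/R + jωC
Y = (0.0289 + j0.180) S
|Y| = 0.182 S → |Z| = 1/|Y| = 5.49 Ω, ∠Z = −∠Y = -80.9°
I = V/|Z| = 37.9/5.49 = 6.91 A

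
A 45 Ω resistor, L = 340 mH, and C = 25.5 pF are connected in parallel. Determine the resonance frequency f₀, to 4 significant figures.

ω₀ = 1/√(LC) = 1/√(0.34 × 2.55e-11) = 339600 rad/s
f₀ = ω₀/(2π) = 54.05 kHz

54.05 kHz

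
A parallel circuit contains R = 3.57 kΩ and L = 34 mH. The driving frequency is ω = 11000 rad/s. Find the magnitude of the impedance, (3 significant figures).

372 Ω

X_L = ωL = 374 Ω
Parallel: admittances add. Y = 1/R + 1/(jωL)
Y = (0.000280 − j0.00267) S
|Y| = 0.00269 S → |Z| = 1/|Y| = 372 Ω, ∠Z = −∠Y = 84.0°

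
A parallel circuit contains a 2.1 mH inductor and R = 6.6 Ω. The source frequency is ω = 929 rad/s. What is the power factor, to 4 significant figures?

0.2835

X_L = ωL = 1.951 Ω
Parallel: admittances add. Y = 1/R + 1/(jωL)
Y = (0.1515 − j0.5126) S
|Y| = 0.5345 S → |Z| = 1/|Y| = 1.871 Ω, ∠Z = −∠Y = 73.53°
cos φ = cos(73.53°) = 0.2835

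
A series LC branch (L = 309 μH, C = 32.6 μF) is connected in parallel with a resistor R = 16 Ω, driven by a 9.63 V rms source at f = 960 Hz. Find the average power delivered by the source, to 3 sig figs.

5.80 W

ω = 2πf = 6032 rad/s
X_L = ωL = 1.86 Ω
X_C = 1/(ωC) = 5.09 Ω
Branch 1: Z₁ = R = 16.0 Ω
Branch 2 (series LC): Z₂ = j(X_L − X_C) = −j3.22 Ω
Parallel: Z = Z₁Z₂/(Z₁+Z₂), |Z| = 3.16 Ω, ∠Z = -78.6°
I = V/|Z| = 3.05 A
P = VI cos φ = 9.63 × 3.05 × cos(-78.6°) = 5.80 W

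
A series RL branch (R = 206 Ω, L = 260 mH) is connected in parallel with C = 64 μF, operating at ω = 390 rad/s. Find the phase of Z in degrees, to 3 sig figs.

X_L = ωL = 101 Ω
X_C = 1/(ωC) = 40.1 Ω
Branch 1 (R+jX_L): Z₁ = 206 + j101 Ω, |Z₁| = 230 Ω
Branch 2 (−jX_C): Z₂ = −j40.1 Ω
Parallel: Z = Z₁Z₂/(Z₁+Z₂), |Z| = 42.8 Ω, ∠Z = -80.4°

-80.4°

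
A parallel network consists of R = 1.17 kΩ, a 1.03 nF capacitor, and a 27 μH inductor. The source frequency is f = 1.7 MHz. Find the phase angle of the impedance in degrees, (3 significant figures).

ω = 2πf = 1.068e+07 rad/s
X_L = ωL = 288 Ω
X_C = 1/(ωC) = 90.9 Ω
Parallel: admittances add. Y = 1/R + 1/(jωL) + jωC
Y = (0.000855 + j0.00753) S
|Y| = 0.00758 S → |Z| = 1/|Y| = 132 Ω, ∠Z = −∠Y = -83.5°

-83.5°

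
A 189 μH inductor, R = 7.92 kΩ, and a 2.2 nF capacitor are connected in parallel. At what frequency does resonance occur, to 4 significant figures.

246.8 kHz

ω₀ = 1/√(LC) = 1/√(0.000189 × 2.2e-09) = 1.551e+06 rad/s
f₀ = ω₀/(2π) = 246.8 kHz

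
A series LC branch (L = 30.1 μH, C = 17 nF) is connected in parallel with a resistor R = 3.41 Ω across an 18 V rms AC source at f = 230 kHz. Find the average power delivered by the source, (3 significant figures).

ω = 2πf = 1.445e+06 rad/s
X_L = ωL = 43.5 Ω
X_C = 1/(ωC) = 40.7 Ω
Branch 1: Z₁ = R = 3.41 Ω
Branch 2 (series LC): Z₂ = j(X_L − X_C) = j2.79 Ω
Parallel: Z = Z₁Z₂/(Z₁+Z₂), |Z| = 2.16 Ω, ∠Z = 50.7°
I = V/|Z| = 8.33 A
P = VI cos φ = 18 × 8.33 × cos(50.7°) = 95.0 W

95.0 W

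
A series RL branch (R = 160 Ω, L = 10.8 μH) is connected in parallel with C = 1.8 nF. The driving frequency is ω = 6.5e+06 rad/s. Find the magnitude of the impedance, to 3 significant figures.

92.9 Ω

X_L = ωL = 70.2 Ω
X_C = 1/(ωC) = 85.5 Ω
Branch 1 (R+jX_L): Z₁ = 160 + j70.2 Ω, |Z₁| = 175 Ω
Branch 2 (−jX_C): Z₂ = −j85.5 Ω
Parallel: Z = Z₁Z₂/(Z₁+Z₂), |Z| = 92.9 Ω, ∠Z = -60.9°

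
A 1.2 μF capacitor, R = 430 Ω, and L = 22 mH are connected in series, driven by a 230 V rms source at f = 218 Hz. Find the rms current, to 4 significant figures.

319.2 mA

ω = 2πf = 1370 rad/s
X_L = ωL = 30.13 Ω
X_C = 1/(ωC) = 608.4 Ω
Net reactance X = X_L − X_C = -578.3 Ω
Z = 430.0 − j578.3 Ω
|Z| = √(430.0² + 578.3²) = 720.6 Ω
I = V/|Z| = 230/720.6 = 319.2 mA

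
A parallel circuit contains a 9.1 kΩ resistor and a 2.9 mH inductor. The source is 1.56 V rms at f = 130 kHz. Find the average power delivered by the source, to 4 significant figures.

ω = 2πf = 816800 rad/s
X_L = ωL = 2369 Ω
Parallel: admittances add. Y = 1/R + 1/(jωL)
Y = (0.0001099 − j0.0004222) S
|Y| = 0.0004362 S → |Z| = 1/|Y| = 2292 Ω, ∠Z = −∠Y = 75.41°
I = V/|Z| = 680.5 μA
P = VI cos φ = 1.56 × 0.0006805 × cos(75.41°) = 267.4 μW

267.4 μW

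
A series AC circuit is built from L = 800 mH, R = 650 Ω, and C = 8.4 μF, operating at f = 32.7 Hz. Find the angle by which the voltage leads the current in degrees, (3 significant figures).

-32.6°

ω = 2πf = 205.5 rad/s
X_L = ωL = 164 Ω
X_C = 1/(ωC) = 579 Ω
Net reactance X = X_L − X_C = -415 Ω
Z = 650 − j415 Ω
|Z| = √(650² + 415²) = 771 Ω
∠Z = arctan(-415/650) = -32.6°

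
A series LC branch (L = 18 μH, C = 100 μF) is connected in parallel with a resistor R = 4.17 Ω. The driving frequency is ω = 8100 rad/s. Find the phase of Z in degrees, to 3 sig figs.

X_L = ωL = 0.146 Ω
X_C = 1/(ωC) = 1.23 Ω
Branch 1: Z₁ = R = 4.17 Ω
Branch 2 (series LC): Z₂ = j(X_L − X_C) = −j1.09 Ω
Parallel: Z = Z₁Z₂/(Z₁+Z₂), |Z| = 1.05 Ω, ∠Z = -75.4°

-75.4°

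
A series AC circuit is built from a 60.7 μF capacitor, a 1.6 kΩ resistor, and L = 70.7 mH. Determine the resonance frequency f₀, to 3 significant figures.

76.8 Hz

ω₀ = 1/√(LC) = 1/√(0.0707 × 6.07e-05) = 482.7 rad/s
f₀ = ω₀/(2π) = 76.8 Hz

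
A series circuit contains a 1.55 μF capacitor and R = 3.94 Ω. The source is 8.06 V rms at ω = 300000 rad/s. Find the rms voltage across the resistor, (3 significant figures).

7.07 V

X_C = 1/(ωC) = 2.15 Ω
Z = 3.94 − j2.15 Ω
|Z| = √(3.94² + 2.15²) = 4.49 Ω
I = V/|Z| = 1.80 A
V_R = I·|Z_R| = 1.80 × 3.94 = 7.07 V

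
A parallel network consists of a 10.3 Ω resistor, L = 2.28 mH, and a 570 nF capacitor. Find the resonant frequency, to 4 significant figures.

ω₀ = 1/√(LC) = 1/√(0.00228 × 5.7e-07) = 27740 rad/s
f₀ = ω₀/(2π) = 4.415 kHz

4.415 kHz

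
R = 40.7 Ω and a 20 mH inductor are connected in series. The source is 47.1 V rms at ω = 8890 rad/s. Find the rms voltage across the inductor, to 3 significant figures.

X_L = ωL = 178 Ω
Z = 40.7 + j178 Ω
|Z| = √(40.7² + 178²) = 182 Ω
I = V/|Z| = 258 mA
V_L = I·|Z_L| = 0.258 × 178 = 45.9 V

45.9 V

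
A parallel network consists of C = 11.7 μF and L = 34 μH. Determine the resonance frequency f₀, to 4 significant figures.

ω₀ = 1/√(LC) = 1/√(3.4e-05 × 1.17e-05) = 50140 rad/s
f₀ = ω₀/(2π) = 7.980 kHz

7.980 kHz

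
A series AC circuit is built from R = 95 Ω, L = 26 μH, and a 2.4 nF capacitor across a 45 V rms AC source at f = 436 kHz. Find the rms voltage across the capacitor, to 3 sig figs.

54.9 V

ω = 2πf = 2.739e+06 rad/s
X_L = ωL = 71.2 Ω
X_C = 1/(ωC) = 152 Ω
Net reactance X = X_L − X_C = -80.9 Ω
Z = 95.0 − j80.9 Ω
|Z| = √(95.0² + 80.9²) = 125 Ω
I = V/|Z| = 361 mA
V_C = I·|Z_C| = 0.361 × 152 = 54.9 V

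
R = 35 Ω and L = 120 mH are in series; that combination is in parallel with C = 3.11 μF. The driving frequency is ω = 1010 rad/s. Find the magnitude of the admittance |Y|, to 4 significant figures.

4.986 mS

X_L = ωL = 121.2 Ω
X_C = 1/(ωC) = 318.4 Ω
Branch 1 (R+jX_L): Z₁ = 35.00 + j121.2 Ω, |Z₁| = 126.2 Ω
Branch 2 (−jX_C): Z₂ = −j318.4 Ω
Parallel: Z = Z₁Z₂/(Z₁+Z₂), |Z| = 200.6 Ω, ∠Z = 63.83°
|Y| = 1/|Z| = 4.986 mS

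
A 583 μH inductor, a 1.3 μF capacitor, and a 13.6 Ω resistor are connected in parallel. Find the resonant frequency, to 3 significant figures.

5.78 kHz

ω₀ = 1/√(LC) = 1/√(0.000583 × 1.3e-06) = 36320 rad/s
f₀ = ω₀/(2π) = 5.78 kHz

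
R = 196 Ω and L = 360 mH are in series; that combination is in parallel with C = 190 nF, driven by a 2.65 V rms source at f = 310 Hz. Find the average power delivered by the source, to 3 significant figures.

ω = 2πf = 1948 rad/s
X_L = ωL = 701 Ω
X_C = 1/(ωC) = 2700 Ω
Branch 1 (R+jX_L): Z₁ = 196 + j701 Ω, |Z₁| = 728 Ω
Branch 2 (−jX_C): Z₂ = −j2700 Ω
Parallel: Z = Z₁Z₂/(Z₁+Z₂), |Z| = 979 Ω, ∠Z = 68.8°
I = V/|Z| = 2.71 mA
P = VI cos φ = 2.65 × 0.00271 × cos(68.8°) = 2.60 mW

2.60 mW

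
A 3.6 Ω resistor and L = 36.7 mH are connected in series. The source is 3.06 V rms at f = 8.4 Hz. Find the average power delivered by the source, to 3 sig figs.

2.02 W

ω = 2πf = 52.78 rad/s
X_L = ωL = 1.94 Ω
Z = 3.60 + j1.94 Ω
|Z| = √(3.60² + 1.94²) = 4.09 Ω
∠Z = arctan(1.94/3.60) = 28.3°
I = V/|Z| = 749 mA
P = VI cos φ = 3.06 × 0.749 × cos(28.3°) = 2.02 W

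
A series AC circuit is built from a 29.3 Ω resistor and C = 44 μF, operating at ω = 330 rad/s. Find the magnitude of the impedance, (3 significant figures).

74.8 Ω

X_C = 1/(ωC) = 68.9 Ω
Z = 29.3 − j68.9 Ω
|Z| = √(29.3² + 68.9²) = 74.8 Ω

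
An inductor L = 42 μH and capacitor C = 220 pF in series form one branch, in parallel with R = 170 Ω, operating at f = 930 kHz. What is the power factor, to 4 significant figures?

0.9526

ω = 2πf = 5.843e+06 rad/s
X_L = ωL = 245.4 Ω
X_C = 1/(ωC) = 777.9 Ω
Branch 1: Z₁ = R = 170.0 Ω
Branch 2 (series LC): Z₂ = j(X_L − X_C) = −j532.5 Ω
Parallel: Z = Z₁Z₂/(Z₁+Z₂), |Z| = 161.9 Ω, ∠Z = -17.71°
cos φ = cos(-17.71°) = 0.9526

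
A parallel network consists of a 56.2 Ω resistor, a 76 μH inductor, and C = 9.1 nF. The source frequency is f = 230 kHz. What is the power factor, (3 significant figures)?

ω = 2πf = 1.445e+06 rad/s
X_L = ωL = 110 Ω
X_C = 1/(ωC) = 76.0 Ω
Parallel: admittances add. Y = 1/R + 1/(jωL) + jωC
Y = (0.0178 + j0.00405) S
|Y| = 0.0182 S → |Z| = 1/|Y| = 54.8 Ω, ∠Z = −∠Y = -12.8°
cos φ = cos(-12.8°) = 0.975

0.975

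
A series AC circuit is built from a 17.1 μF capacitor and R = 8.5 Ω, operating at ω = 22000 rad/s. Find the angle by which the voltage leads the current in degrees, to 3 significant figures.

X_C = 1/(ωC) = 2.66 Ω
Z = 8.50 − j2.66 Ω
|Z| = √(8.50² + 2.66²) = 8.91 Ω
∠Z = arctan(-2.66/8.50) = -17.4°

-17.4°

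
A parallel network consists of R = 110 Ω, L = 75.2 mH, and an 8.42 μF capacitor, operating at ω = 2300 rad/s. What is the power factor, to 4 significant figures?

0.5562

X_L = ωL = 173.0 Ω
X_C = 1/(ωC) = 51.64 Ω
Parallel: admittances add. Y = 1/R + 1/(jωL) + jωC
Y = (0.009091 + j0.01358) S
|Y| = 0.01635 S → |Z| = 1/|Y| = 61.18 Ω, ∠Z = −∠Y = -56.21°
cos φ = cos(-56.21°) = 0.5562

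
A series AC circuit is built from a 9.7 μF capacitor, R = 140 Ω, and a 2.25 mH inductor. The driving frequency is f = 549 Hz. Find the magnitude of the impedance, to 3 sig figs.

ω = 2πf = 3449 rad/s
X_L = ωL = 7.76 Ω
X_C = 1/(ωC) = 29.9 Ω
Net reactance X = X_L − X_C = -22.1 Ω
Z = 140 − j22.1 Ω
|Z| = √(140² + 22.1²) = 142 Ω

142 Ω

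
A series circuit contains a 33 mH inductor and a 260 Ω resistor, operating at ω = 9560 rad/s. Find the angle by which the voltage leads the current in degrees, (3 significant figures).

X_L = ωL = 315 Ω
Z = 260 + j315 Ω
|Z| = √(260² + 315²) = 409 Ω
∠Z = arctan(315/260) = 50.5°

50.5°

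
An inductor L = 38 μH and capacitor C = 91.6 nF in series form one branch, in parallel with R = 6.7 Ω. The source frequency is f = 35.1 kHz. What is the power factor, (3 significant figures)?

ω = 2πf = 220500 rad/s
X_L = ωL = 8.38 Ω
X_C = 1/(ωC) = 49.5 Ω
Branch 1: Z₁ = R = 6.70 Ω
Branch 2 (series LC): Z₂ = j(X_L − X_C) = −j41.1 Ω
Parallel: Z = Z₁Z₂/(Z₁+Z₂), |Z| = 6.61 Ω, ∠Z = -9.25°
cos φ = cos(-9.25°) = 0.987

0.987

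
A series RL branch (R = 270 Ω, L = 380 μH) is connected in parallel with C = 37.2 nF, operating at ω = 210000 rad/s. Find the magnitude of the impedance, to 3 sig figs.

131 Ω

X_L = ωL = 79.8 Ω
X_C = 1/(ωC) = 128 Ω
Branch 1 (R+jX_L): Z₁ = 270 + j79.8 Ω, |Z₁| = 282 Ω
Branch 2 (−jX_C): Z₂ = −j128 Ω
Parallel: Z = Z₁Z₂/(Z₁+Z₂), |Z| = 131 Ω, ∠Z = -63.4°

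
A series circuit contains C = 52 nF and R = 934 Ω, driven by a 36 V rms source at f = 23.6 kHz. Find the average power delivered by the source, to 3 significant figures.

1.36 W

ω = 2πf = 148300 rad/s
X_C = 1/(ωC) = 130 Ω
Z = 934 − j130 Ω
|Z| = √(934² + 130²) = 943 Ω
∠Z = arctan(-130/934) = -7.91°
I = V/|Z| = 38.2 mA
P = VI cos φ = 36 × 0.0382 × cos(-7.91°) = 1.36 W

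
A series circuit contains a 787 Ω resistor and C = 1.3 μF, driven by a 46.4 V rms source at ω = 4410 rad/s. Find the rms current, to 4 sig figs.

X_C = 1/(ωC) = 174.4 Ω
Z = 787.0 − j174.4 Ω
|Z| = √(787.0² + 174.4²) = 806.1 Ω
I = V/|Z| = 46.4/806.1 = 57.56 mA

57.56 mA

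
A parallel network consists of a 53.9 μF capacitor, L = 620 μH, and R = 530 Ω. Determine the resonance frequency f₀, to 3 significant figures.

871 Hz

ω₀ = 1/√(LC) = 1/√(0.00062 × 5.39e-05) = 5470 rad/s
f₀ = ω₀/(2π) = 871 Hz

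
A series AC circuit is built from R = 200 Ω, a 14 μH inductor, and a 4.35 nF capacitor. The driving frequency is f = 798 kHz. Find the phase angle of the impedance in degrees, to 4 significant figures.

6.941°

ω = 2πf = 5.014e+06 rad/s
X_L = ωL = 70.20 Ω
X_C = 1/(ωC) = 45.85 Ω
Net reactance X = X_L − X_C = 24.35 Ω
Z = 200.0 + j24.35 Ω
|Z| = √(200.0² + 24.35²) = 201.5 Ω
∠Z = arctan(24.35/200.0) = 6.941°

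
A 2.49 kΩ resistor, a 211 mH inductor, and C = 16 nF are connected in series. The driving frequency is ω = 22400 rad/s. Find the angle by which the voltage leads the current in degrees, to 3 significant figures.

X_L = ωL = 4730 Ω
X_C = 1/(ωC) = 2790 Ω
Net reactance X = X_L − X_C = 1940 Ω
Z = 2490 + j1940 Ω
|Z| = √(2490² + 1940²) = 3150 Ω
∠Z = arctan(1940/2490) = 37.9°

37.9°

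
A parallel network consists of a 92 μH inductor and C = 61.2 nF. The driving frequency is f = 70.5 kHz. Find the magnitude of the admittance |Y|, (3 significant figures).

2.57 mS

ω = 2πf = 443000 rad/s
X_L = ωL = 40.8 Ω
X_C = 1/(ωC) = 36.9 Ω
Parallel: admittances add. Y = 1/(jωL) + jωC
Y = (0 + j0.00257) S
|Y| = 0.00257 S → |Z| = 1/|Y| = 389 Ω, ∠Z = −∠Y = -90.0°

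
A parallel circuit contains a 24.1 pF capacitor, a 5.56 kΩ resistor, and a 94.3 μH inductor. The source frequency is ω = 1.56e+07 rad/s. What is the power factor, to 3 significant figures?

X_L = ωL = 1470 Ω
X_C = 1/(ωC) = 2660 Ω
Parallel: admittances add. Y = 1/R + 1/(jωL) + jωC
Y = (0.000180 − j0.000304) S
|Y| = 0.000353 S → |Z| = 1/|Y| = 2830 Ω, ∠Z = −∠Y = 59.4°
cos φ = cos(59.4°) = 0.509

0.509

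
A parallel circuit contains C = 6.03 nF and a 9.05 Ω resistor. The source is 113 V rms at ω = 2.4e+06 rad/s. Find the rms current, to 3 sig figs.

X_C = 1/(ωC) = 69.1 Ω
Parallel: admittances add. Y = 1/R + jωC
Y = (0.110 + j0.0145) S
|Y| = 0.111 S → |Z| = 1/|Y| = 8.97 Ω, ∠Z = −∠Y = -7.46°
I = V/|Z| = 113/8.97 = 12.6 A

12.6 A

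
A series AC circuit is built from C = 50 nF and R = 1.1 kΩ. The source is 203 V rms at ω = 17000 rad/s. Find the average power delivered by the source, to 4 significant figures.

X_C = 1/(ωC) = 1176 Ω
Z = 1100 − j1176 Ω
|Z| = √(1100² + 1176²) = 1611 Ω
∠Z = arctan(-1176/1100) = -46.92°
I = V/|Z| = 126.0 mA
P = VI cos φ = 203 × 0.1260 × cos(-46.92°) = 17.47 W

17.47 W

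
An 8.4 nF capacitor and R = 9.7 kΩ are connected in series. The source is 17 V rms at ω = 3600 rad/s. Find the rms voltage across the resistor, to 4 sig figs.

X_C = 1/(ωC) = 33070 Ω
Z = 9700 − j33070 Ω
|Z| = √(9700² + 33070²) = 34460 Ω
I = V/|Z| = 493.3 μA
V_R = I·|Z_R| = 0.0004933 × 9700 = 4.785 V

4.785 V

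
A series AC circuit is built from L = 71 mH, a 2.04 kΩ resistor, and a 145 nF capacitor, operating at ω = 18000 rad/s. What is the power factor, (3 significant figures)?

X_L = ωL = 1280 Ω
X_C = 1/(ωC) = 383 Ω
Net reactance X = X_L − X_C = 895 Ω
Z = 2040 + j895 Ω
|Z| = √(2040² + 895²) = 2230 Ω
∠Z = arctan(895/2040) = 23.7°
cos φ = cos(23.7°) = 0.916

0.916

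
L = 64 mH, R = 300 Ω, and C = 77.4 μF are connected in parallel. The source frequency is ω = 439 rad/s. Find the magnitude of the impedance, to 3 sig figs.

X_L = ωL = 28.1 Ω
X_C = 1/(ωC) = 29.4 Ω
Parallel: admittances add. Y = 1/R + 1/(jωL) + jωC
Y = (0.00333 − j0.00161) S
|Y| = 0.00370 S → |Z| = 1/|Y| = 270 Ω, ∠Z = −∠Y = 25.8°

270 Ω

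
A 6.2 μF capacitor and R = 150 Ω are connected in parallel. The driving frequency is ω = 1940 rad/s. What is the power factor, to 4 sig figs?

0.4848

X_C = 1/(ωC) = 83.14 Ω
Parallel: admittances add. Y = 1/R + jωC
Y = (0.006667 + j0.01203) S
|Y| = 0.01375 S → |Z| = 1/|Y| = 72.72 Ω, ∠Z = −∠Y = -61.00°
cos φ = cos(-61.00°) = 0.4848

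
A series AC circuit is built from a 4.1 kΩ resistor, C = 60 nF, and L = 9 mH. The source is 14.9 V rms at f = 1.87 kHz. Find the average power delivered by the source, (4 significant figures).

ω = 2πf = 11750 rad/s
X_L = ωL = 105.7 Ω
X_C = 1/(ωC) = 1418 Ω
Net reactance X = X_L − X_C = -1313 Ω
Z = 4100 − j1313 Ω
|Z| = √(4100² + 1313²) = 4305 Ω
∠Z = arctan(-1313/4100) = -17.75°
I = V/|Z| = 3.461 mA
P = VI cos φ = 14.9 × 0.003461 × cos(-17.75°) = 49.11 mW

49.11 mW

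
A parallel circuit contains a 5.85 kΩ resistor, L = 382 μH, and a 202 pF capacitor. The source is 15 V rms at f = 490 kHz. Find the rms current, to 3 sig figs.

ω = 2πf = 3.079e+06 rad/s
X_L = ωL = 1180 Ω
X_C = 1/(ωC) = 1610 Ω
Parallel: admittances add. Y = 1/R + 1/(jωL) + jωC
Y = (0.000171 − j0.000228) S
|Y| = 0.000285 S → |Z| = 1/|Y| = 3510 Ω, ∠Z = −∠Y = 53.2°
I = V/|Z| = 15/3510 = 4.28 mA

4.28 mA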